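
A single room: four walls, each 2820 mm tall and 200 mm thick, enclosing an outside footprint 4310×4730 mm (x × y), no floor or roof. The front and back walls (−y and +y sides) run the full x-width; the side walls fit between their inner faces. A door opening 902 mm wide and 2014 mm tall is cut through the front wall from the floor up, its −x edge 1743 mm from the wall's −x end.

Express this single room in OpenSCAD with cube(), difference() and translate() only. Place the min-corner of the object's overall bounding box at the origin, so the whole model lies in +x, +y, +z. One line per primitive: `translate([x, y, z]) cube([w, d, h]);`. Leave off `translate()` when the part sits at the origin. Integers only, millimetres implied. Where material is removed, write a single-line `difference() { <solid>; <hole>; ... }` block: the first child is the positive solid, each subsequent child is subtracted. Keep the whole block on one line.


difference() { cube([4310, 200, 2820]); translate([1743, 0, 0]) cube([902, 200, 2014]); }
translate([0, 4530, 0]) cube([4310, 200, 2820]);
translate([0, 200, 0]) cube([200, 4330, 2820]);
translate([4110, 200, 0]) cube([200, 4330, 2820]);


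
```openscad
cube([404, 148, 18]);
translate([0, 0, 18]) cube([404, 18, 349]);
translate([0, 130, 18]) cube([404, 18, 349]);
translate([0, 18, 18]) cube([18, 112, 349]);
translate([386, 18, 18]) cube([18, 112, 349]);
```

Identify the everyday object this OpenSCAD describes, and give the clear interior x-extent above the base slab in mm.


An open box. The internal width is 368 mm.

A 404×148 base slab with four walls standing on it — an open box. The base is 404 mm wide and the walls are 18 mm thick, so the internal width is 404 − 2 × 18 = 368 mm.


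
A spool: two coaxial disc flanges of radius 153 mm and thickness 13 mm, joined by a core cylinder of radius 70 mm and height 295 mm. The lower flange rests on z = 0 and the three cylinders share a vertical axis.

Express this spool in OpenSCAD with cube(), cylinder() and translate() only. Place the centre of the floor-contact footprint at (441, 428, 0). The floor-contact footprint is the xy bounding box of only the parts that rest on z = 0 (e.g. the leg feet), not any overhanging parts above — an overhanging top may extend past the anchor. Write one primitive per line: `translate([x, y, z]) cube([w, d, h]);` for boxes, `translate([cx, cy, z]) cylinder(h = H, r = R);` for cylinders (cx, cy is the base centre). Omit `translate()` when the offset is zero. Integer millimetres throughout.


translate([441, 428, 0]) cylinder(h = 13, r = 153);
translate([441, 428, 13]) cylinder(h = 295, r = 70);
translate([441, 428, 308]) cylinder(h = 13, r = 153);


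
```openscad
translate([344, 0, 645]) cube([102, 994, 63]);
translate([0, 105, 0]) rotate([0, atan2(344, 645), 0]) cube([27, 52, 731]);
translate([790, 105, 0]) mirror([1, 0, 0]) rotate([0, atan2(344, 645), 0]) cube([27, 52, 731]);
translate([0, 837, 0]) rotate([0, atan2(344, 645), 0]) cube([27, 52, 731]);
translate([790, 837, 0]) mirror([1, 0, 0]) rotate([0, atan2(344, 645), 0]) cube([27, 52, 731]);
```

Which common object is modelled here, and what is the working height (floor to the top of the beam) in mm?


A sawhorse. The overall height is 708 mm.

A beam across two mirrored pairs of raked legs — a sawhorse. The beam's underside is at z = 645 (matching the legs' vertical rise in atan2(344, 645)) and the beam is 63 mm tall, so its top is at 645 + 63 = 708 mm. The raked legs top out at the beam's underside, so that is the highest point.


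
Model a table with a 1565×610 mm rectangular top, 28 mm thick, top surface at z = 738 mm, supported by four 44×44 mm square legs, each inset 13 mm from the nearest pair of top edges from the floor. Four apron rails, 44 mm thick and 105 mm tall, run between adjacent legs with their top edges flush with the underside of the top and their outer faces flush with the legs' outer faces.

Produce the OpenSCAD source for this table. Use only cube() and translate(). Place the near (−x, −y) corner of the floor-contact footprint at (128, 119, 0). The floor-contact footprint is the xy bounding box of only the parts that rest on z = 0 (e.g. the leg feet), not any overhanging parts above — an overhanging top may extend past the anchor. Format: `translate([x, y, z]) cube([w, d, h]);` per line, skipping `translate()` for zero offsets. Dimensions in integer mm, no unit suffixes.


translate([115, 106, 710]) cube([1565, 610, 28]);
translate([128, 119, 0]) cube([44, 44, 710]);
translate([1623, 119, 0]) cube([44, 44, 710]);
translate([128, 659, 0]) cube([44, 44, 710]);
translate([1623, 659, 0]) cube([44, 44, 710]);
translate([172, 119, 605]) cube([1451, 44, 105]);
translate([172, 659, 605]) cube([1451, 44, 105]);
translate([128, 163, 605]) cube([44, 496, 105]);
translate([1623, 163, 605]) cube([44, 496, 105]);


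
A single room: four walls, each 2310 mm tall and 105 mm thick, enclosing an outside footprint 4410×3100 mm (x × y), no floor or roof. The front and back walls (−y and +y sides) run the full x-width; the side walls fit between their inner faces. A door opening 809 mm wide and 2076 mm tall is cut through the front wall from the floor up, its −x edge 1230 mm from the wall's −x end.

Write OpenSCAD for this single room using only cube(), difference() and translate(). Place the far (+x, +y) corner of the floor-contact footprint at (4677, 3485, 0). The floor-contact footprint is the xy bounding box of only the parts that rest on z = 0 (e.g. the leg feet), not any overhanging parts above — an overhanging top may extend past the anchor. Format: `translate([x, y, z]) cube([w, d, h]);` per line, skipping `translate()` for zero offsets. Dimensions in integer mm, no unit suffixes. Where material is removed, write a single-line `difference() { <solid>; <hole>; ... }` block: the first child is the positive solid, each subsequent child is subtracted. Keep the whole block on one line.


difference() { translate([267, 385, 0]) cube([4410, 105, 2310]); translate([1497, 385, 0]) cube([809, 105, 2076]); }
translate([267, 3380, 0]) cube([4410, 105, 2310]);
translate([267, 490, 0]) cube([105, 2890, 2310]);
translate([4572, 490, 0]) cube([105, 2890, 2310]);


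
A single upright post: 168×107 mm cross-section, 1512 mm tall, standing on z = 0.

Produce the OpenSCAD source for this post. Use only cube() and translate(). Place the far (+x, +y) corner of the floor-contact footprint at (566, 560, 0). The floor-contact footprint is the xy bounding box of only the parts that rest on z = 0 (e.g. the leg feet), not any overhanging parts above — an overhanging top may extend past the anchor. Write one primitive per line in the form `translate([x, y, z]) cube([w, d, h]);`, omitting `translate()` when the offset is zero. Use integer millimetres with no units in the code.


translate([398, 453, 0]) cube([168, 107, 1512]);


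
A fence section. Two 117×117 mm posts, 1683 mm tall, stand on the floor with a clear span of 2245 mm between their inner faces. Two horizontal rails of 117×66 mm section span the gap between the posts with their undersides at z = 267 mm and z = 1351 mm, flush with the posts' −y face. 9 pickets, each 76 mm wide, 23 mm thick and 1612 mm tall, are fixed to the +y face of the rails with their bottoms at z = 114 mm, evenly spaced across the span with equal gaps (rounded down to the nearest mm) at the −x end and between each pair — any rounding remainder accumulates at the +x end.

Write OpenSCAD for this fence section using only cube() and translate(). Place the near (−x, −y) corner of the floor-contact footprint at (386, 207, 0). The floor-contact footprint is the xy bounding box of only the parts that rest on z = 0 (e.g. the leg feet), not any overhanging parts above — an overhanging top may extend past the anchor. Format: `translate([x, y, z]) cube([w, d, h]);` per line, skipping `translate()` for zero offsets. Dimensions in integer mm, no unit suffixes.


translate([386, 207, 0]) cube([117, 117, 1683]);
translate([2748, 207, 0]) cube([117, 117, 1683]);
translate([503, 207, 267]) cube([2245, 117, 66]);
translate([503, 207, 1351]) cube([2245, 117, 66]);
translate([659, 324, 114]) cube([76, 23, 1612]);
translate([891, 324, 114]) cube([76, 23, 1612]);
translate([1123, 324, 114]) cube([76, 23, 1612]);
translate([1355, 324, 114]) cube([76, 23, 1612]);
translate([1587, 324, 114]) cube([76, 23, 1612]);
translate([1819, 324, 114]) cube([76, 23, 1612]);
translate([2051, 324, 114]) cube([76, 23, 1612]);
translate([2283, 324, 114]) cube([76, 23, 1612]);
translate([2515, 324, 114]) cube([76, 23, 1612]);


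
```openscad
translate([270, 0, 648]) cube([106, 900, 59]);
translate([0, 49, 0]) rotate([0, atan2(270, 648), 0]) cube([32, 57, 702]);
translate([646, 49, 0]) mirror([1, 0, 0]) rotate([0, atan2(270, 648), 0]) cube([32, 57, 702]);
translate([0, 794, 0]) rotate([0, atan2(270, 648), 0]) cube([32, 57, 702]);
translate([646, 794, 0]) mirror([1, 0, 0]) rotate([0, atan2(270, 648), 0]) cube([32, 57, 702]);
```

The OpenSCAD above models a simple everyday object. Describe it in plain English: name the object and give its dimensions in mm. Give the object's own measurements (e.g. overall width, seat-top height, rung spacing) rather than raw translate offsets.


A sawhorse. A 106×900×59 mm beam (x, y, z) sits on two A-frame leg pairs. Each pair is two raked legs of 32×57 mm section (57 mm along y) splaying symmetrically in x. Each leg rises 648 mm vertically over 270 mm of horizontal reach and is 702 mm long along its own axis. Every leg's outer bottom edge rests on the floor and its outer top edge meets a bottom edge of the beam — the left legs (tilting toward +x) meet the beam's −x bottom edge, the right legs (their mirror images, tilting toward −x) meet its +x bottom edge — so the leg tops tuck under the beam, the beam's underside is 648 mm above the floor, and the feet are 646 mm apart outside-to-outside with the beam centred between them. The two leg pairs are set in 49 mm from either end of the beam.


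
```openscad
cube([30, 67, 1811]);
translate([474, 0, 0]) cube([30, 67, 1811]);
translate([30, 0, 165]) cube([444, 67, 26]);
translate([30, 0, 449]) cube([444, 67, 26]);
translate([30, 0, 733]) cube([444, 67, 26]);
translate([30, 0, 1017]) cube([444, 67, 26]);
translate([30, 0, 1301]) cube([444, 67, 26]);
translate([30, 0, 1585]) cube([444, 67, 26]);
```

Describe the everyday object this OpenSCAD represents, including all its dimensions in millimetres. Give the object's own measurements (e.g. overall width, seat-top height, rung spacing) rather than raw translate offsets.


A straight ladder. Two 30×67 mm vertical rails, 1811 mm tall, stand 504 mm apart (outside-to-outside) with their front faces coplanar on the −y side. 6 rungs, each 67 mm deep and 26 mm tall, span between the inner faces of the rails, front faces flush with the rails. The lowest rung's underside is at z = 165 mm and rungs are spaced 284 mm apart (underside to underside).


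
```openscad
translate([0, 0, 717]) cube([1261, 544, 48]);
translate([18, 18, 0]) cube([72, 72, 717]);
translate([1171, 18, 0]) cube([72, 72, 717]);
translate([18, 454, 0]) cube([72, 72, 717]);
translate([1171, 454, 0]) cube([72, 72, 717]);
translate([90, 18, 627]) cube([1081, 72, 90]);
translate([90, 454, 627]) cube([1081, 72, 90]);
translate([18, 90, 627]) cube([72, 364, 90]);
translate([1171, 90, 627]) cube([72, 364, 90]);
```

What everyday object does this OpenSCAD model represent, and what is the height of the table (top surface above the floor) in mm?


A table. The table height is 765 mm.

A 1261×544×48 slab sits at z = 717 on four 72 mm square posts — a table. The top surface is at 717 + 48 = 765 mm.


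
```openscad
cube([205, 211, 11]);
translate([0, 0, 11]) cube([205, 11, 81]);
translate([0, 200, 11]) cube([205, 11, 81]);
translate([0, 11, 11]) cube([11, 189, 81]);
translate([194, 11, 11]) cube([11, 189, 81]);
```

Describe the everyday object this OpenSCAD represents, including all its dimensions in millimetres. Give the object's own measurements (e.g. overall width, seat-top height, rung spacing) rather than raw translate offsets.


An open-topped rectangular box: outside dimensions 205×211×92 mm, with a uniform wall and base thickness of 11 mm. The base is a full 205×211 slab on the floor; four walls sit on top of the base. The front and back walls (the −y and +y sides) span the full width; the two side walls fit between them.


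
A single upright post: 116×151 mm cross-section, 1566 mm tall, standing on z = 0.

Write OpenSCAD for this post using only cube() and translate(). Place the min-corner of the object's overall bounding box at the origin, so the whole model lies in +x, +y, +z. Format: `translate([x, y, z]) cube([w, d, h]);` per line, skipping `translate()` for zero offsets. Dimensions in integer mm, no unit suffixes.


cube([116, 151, 1566]);


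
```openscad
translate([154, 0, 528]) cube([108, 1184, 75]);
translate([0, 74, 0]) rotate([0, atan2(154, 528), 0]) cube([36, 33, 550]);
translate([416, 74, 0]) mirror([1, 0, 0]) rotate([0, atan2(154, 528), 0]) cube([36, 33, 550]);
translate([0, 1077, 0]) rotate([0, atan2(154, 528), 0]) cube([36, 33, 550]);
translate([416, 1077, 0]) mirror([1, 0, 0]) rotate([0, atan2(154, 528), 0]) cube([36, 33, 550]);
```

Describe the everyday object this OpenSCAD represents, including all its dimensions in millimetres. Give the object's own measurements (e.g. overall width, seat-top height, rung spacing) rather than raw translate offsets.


A sawhorse. A 108×1184×75 mm beam (x, y, z) sits on two A-frame leg pairs. Each pair is two raked legs of 36×33 mm section (33 mm along y) splaying symmetrically in x. Each leg rises 528 mm vertically over 154 mm of horizontal reach and is 550 mm long along its own axis. Every leg's outer bottom edge rests on the floor and its outer top edge meets a bottom edge of the beam — the left legs (tilting toward +x) meet the beam's −x bottom edge, the right legs (their mirror images, tilting toward −x) meet its +x bottom edge — so the leg tops tuck under the beam, the beam's underside is 528 mm above the floor, and the feet are 416 mm apart outside-to-outside with the beam centred between them. The two leg pairs are set in 74 mm from either end of the beam.


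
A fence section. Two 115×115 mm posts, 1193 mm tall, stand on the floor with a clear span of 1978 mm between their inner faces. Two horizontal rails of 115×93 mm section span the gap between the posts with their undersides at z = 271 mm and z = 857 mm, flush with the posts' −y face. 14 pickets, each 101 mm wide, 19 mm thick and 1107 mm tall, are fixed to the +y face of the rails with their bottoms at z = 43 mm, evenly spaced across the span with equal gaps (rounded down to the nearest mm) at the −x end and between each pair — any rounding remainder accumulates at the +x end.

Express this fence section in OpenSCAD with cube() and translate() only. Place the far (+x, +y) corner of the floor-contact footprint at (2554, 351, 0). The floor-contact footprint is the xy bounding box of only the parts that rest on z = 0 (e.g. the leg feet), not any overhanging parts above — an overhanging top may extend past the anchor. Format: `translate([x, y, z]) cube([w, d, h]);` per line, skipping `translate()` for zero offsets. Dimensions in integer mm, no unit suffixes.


translate([346, 236, 0]) cube([115, 115, 1193]);
translate([2439, 236, 0]) cube([115, 115, 1193]);
translate([461, 236, 271]) cube([1978, 115, 93]);
translate([461, 236, 857]) cube([1978, 115, 93]);
translate([498, 351, 43]) cube([101, 19, 1107]);
translate([636, 351, 43]) cube([101, 19, 1107]);
translate([774, 351, 43]) cube([101, 19, 1107]);
translate([912, 351, 43]) cube([101, 19, 1107]);
translate([1050, 351, 43]) cube([101, 19, 1107]);
translate([1188, 351, 43]) cube([101, 19, 1107]);
translate([1326, 351, 43]) cube([101, 19, 1107]);
translate([1464, 351, 43]) cube([101, 19, 1107]);
translate([1602, 351, 43]) cube([101, 19, 1107]);
translate([1740, 351, 43]) cube([101, 19, 1107]);
translate([1878, 351, 43]) cube([101, 19, 1107]);
translate([2016, 351, 43]) cube([101, 19, 1107]);
translate([2154, 351, 43]) cube([101, 19, 1107]);
translate([2292, 351, 43]) cube([101, 19, 1107]);


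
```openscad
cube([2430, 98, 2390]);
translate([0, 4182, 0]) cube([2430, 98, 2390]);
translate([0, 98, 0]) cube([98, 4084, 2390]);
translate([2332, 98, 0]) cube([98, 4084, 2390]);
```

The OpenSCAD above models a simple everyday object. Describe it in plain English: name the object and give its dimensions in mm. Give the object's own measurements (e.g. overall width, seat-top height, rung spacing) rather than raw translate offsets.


The wall frame of a small rectangular building: four walls, each 2390 mm tall and 98 mm thick, enclosing a footprint 2430 mm (x) by 4280 mm (y) outside-to-outside, with no floor or roof. The front and back walls (the −y and +y sides) span the full width; the two side walls fit between them.


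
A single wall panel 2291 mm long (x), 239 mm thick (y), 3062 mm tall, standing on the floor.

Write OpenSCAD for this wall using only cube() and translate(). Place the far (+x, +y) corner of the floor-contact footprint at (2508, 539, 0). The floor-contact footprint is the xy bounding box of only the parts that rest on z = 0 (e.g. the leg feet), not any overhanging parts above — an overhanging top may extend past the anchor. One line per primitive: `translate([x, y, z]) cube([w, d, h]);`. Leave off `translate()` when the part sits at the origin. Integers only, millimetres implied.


translate([217, 300, 0]) cube([2291, 239, 3062]);


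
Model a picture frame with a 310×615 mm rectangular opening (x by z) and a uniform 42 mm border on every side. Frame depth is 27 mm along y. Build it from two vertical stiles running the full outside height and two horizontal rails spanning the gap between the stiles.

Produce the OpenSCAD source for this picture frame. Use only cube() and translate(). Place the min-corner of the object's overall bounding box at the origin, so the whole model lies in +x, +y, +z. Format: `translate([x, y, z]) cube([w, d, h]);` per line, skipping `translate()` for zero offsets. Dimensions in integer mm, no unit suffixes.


cube([42, 27, 699]);
translate([352, 0, 0]) cube([42, 27, 699]);
translate([42, 0, 0]) cube([310, 27, 42]);
translate([42, 0, 657]) cube([310, 27, 42]);


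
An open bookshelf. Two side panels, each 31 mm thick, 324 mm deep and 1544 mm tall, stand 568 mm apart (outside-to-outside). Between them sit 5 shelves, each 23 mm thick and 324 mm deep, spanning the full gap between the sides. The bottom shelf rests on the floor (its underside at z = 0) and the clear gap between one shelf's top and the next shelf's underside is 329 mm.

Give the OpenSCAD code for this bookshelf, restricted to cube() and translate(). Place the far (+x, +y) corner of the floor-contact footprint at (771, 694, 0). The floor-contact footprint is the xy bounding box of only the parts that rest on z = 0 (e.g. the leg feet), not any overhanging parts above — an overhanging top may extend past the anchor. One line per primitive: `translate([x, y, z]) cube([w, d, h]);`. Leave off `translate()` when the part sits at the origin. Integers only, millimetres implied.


translate([203, 370, 0]) cube([31, 324, 1544]);
translate([740, 370, 0]) cube([31, 324, 1544]);
translate([234, 370, 0]) cube([506, 324, 23]);
translate([234, 370, 352]) cube([506, 324, 23]);
translate([234, 370, 704]) cube([506, 324, 23]);
translate([234, 370, 1056]) cube([506, 324, 23]);
translate([234, 370, 1408]) cube([506, 324, 23]);


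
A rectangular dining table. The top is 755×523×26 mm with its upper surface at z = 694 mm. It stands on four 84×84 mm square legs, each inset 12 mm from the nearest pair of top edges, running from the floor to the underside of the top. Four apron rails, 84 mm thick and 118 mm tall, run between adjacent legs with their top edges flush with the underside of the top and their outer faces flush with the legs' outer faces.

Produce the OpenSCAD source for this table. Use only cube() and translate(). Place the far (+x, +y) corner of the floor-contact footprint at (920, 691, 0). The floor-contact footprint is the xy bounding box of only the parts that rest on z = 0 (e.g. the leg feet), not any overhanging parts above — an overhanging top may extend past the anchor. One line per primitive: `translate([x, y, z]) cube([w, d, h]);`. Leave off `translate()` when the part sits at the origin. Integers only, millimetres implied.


translate([177, 180, 668]) cube([755, 523, 26]);
translate([189, 192, 0]) cube([84, 84, 668]);
translate([836, 192, 0]) cube([84, 84, 668]);
translate([189, 607, 0]) cube([84, 84, 668]);
translate([836, 607, 0]) cube([84, 84, 668]);
translate([273, 192, 550]) cube([563, 84, 118]);
translate([273, 607, 550]) cube([563, 84, 118]);
translate([189, 276, 550]) cube([84, 331, 118]);
translate([836, 276, 550]) cube([84, 331, 118]);


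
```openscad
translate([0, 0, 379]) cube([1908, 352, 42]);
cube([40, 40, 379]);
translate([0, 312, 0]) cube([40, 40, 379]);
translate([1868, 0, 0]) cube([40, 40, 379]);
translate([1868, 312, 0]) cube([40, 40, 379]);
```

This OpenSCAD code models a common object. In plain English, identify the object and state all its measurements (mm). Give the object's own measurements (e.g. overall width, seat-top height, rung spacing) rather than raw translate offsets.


A long wooden bench with a 1908 mm (x) × 352 mm (y) seat, 42 mm thick, its top surface 421 mm above the floor. Four 40 mm square legs at the seat corners, flush with the edges, run from z = 0 to the seat underside.


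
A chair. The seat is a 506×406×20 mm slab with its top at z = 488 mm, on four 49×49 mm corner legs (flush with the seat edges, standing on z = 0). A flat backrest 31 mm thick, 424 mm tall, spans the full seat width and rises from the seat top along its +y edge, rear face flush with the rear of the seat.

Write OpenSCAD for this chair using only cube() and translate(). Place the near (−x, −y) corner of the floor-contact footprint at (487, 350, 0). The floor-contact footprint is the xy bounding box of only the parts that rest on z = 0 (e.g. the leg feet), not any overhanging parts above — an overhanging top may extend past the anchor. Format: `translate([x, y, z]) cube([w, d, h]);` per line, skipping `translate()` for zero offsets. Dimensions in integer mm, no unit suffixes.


// leg_h = 488 - 20 = 468
translate([487, 350, 468]) cube([506, 406, 20]);
translate([487, 350, 0]) cube([49, 49, 468]);
translate([944, 350, 0]) cube([49, 49, 468]);
translate([487, 707, 0]) cube([49, 49, 468]);
translate([944, 707, 0]) cube([49, 49, 468]);
translate([487, 725, 488]) cube([506, 31, 424]);


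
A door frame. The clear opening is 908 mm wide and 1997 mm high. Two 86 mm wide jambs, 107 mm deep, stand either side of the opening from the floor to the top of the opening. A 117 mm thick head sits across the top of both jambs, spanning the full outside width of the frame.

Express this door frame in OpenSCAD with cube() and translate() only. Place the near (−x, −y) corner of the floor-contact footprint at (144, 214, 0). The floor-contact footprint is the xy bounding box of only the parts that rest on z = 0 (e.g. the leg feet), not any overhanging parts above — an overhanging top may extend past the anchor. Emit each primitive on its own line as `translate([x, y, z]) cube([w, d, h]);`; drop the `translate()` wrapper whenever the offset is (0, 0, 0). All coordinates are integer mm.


translate([144, 214, 0]) cube([86, 107, 1997]);
translate([1138, 214, 0]) cube([86, 107, 1997]);
translate([144, 214, 1997]) cube([1080, 107, 117]);


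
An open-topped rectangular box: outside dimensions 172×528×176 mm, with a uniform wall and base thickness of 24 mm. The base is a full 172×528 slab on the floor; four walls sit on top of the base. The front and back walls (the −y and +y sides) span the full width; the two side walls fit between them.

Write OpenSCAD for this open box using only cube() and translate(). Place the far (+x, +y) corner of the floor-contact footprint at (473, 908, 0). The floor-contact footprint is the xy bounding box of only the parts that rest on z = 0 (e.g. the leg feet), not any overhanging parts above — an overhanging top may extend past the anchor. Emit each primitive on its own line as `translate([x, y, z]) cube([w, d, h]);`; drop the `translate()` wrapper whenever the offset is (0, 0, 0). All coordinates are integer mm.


translate([301, 380, 0]) cube([172, 528, 24]);
translate([301, 380, 24]) cube([172, 24, 152]);
translate([301, 884, 24]) cube([172, 24, 152]);
translate([301, 404, 24]) cube([24, 480, 152]);
translate([449, 404, 24]) cube([24, 480, 152]);


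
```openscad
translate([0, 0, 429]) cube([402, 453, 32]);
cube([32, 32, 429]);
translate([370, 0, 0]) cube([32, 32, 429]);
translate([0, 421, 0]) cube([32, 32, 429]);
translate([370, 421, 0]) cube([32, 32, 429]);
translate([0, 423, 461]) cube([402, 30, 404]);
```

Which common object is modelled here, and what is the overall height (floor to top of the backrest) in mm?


A chair. The overall height is 865 mm.

A slab on four corner posts with a tall panel at the back — a chair. The seat slab sits at z = 429 with thickness 32, and the 404 mm backrest starts at the seat top, so the overall height is 429 + 32 + 404 = 865 mm.


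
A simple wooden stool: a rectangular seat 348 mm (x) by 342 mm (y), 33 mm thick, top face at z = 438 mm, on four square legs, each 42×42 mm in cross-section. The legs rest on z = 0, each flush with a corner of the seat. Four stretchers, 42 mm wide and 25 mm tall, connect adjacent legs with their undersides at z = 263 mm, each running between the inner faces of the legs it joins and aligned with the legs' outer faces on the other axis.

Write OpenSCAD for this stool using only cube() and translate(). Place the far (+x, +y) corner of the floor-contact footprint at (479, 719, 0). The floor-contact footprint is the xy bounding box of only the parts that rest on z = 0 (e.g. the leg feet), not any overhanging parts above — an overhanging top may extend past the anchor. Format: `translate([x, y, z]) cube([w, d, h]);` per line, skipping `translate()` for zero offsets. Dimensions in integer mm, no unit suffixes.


translate([131, 377, 405]) cube([348, 342, 33]);
translate([131, 377, 0]) cube([42, 42, 405]);
translate([437, 377, 0]) cube([42, 42, 405]);
translate([131, 677, 0]) cube([42, 42, 405]);
translate([437, 677, 0]) cube([42, 42, 405]);
translate([173, 377, 263]) cube([264, 42, 25]);
translate([173, 677, 263]) cube([264, 42, 25]);
translate([131, 419, 263]) cube([42, 258, 25]);
translate([437, 419, 263]) cube([42, 258, 25]);


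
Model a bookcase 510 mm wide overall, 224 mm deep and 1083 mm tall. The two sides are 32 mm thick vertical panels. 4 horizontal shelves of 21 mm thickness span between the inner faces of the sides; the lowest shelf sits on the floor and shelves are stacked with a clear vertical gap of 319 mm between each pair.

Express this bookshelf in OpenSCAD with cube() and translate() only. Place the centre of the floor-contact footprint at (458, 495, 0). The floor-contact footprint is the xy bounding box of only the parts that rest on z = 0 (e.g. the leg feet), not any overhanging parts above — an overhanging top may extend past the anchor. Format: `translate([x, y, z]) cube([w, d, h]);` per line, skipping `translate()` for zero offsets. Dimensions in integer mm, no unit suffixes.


translate([203, 383, 0]) cube([32, 224, 1083]);
translate([681, 383, 0]) cube([32, 224, 1083]);
translate([235, 383, 0]) cube([446, 224, 21]);
translate([235, 383, 340]) cube([446, 224, 21]);
translate([235, 383, 680]) cube([446, 224, 21]);
translate([235, 383, 1020]) cube([446, 224, 21]);


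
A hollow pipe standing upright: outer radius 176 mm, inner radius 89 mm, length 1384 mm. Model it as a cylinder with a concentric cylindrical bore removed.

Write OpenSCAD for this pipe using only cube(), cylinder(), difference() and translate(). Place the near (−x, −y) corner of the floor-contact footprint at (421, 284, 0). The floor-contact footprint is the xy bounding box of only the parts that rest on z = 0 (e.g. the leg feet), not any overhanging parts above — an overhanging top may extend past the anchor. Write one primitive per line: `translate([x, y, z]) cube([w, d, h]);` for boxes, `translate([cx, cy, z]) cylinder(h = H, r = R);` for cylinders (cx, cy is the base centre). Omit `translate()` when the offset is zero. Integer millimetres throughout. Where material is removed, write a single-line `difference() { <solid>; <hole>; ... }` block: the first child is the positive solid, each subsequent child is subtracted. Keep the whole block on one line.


difference() { translate([597, 460, 0]) cylinder(h = 1384, r = 176); translate([597, 460, 0]) cylinder(h = 1384, r = 89); }


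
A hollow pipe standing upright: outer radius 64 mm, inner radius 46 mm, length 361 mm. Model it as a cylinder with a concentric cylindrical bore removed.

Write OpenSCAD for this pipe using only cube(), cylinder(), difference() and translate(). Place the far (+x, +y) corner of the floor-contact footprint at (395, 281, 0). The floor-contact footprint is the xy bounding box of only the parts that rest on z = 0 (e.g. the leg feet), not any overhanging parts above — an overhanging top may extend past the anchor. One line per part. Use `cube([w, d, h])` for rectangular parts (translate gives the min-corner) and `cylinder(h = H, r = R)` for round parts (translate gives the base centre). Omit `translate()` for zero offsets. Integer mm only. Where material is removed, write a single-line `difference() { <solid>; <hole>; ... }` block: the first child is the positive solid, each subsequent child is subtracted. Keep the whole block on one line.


difference() { translate([331, 217, 0]) cylinder(h = 361, r = 64); translate([331, 217, 0]) cylinder(h = 361, r = 46); }


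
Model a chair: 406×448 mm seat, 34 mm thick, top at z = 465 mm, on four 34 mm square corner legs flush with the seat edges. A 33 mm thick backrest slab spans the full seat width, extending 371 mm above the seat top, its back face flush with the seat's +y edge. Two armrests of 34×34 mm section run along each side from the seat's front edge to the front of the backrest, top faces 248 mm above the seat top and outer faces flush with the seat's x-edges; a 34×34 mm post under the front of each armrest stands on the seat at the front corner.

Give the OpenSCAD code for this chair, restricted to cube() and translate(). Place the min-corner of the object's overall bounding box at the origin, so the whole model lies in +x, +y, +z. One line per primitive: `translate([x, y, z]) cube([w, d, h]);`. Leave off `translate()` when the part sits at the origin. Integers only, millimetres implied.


translate([0, 0, 431]) cube([406, 448, 34]);
cube([34, 34, 431]);
translate([372, 0, 0]) cube([34, 34, 431]);
translate([0, 414, 0]) cube([34, 34, 431]);
translate([372, 414, 0]) cube([34, 34, 431]);
translate([0, 415, 465]) cube([406, 33, 371]);
translate([0, 0, 679]) cube([34, 415, 34]);
translate([372, 0, 679]) cube([34, 415, 34]);
translate([0, 0, 465]) cube([34, 34, 214]);
translate([372, 0, 465]) cube([34, 34, 214]);


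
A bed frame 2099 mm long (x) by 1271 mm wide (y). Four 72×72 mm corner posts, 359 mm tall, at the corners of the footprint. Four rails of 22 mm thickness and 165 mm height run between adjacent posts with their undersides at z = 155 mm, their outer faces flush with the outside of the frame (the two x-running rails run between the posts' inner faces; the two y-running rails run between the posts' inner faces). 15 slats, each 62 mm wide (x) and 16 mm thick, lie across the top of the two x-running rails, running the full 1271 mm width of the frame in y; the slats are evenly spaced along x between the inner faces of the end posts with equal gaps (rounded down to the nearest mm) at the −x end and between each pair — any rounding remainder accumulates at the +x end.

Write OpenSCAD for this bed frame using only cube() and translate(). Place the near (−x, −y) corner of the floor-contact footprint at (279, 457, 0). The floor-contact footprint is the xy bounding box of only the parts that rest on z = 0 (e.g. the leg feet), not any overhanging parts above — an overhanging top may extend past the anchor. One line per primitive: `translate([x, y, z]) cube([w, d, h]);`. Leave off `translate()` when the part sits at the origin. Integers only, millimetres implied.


translate([279, 457, 0]) cube([72, 72, 359]);
translate([279, 1656, 0]) cube([72, 72, 359]);
translate([2306, 457, 0]) cube([72, 72, 359]);
translate([2306, 1656, 0]) cube([72, 72, 359]);
translate([351, 457, 155]) cube([1955, 22, 165]);
translate([351, 1706, 155]) cube([1955, 22, 165]);
translate([279, 529, 155]) cube([22, 1127, 165]);
translate([2356, 529, 155]) cube([22, 1127, 165]);
translate([415, 457, 320]) cube([62, 1271, 16]);
translate([541, 457, 320]) cube([62, 1271, 16]);
translate([667, 457, 320]) cube([62, 1271, 16]);
translate([793, 457, 320]) cube([62, 1271, 16]);
translate([919, 457, 320]) cube([62, 1271, 16]);
translate([1045, 457, 320]) cube([62, 1271, 16]);
translate([1171, 457, 320]) cube([62, 1271, 16]);
translate([1297, 457, 320]) cube([62, 1271, 16]);
translate([1423, 457, 320]) cube([62, 1271, 16]);
translate([1549, 457, 320]) cube([62, 1271, 16]);
translate([1675, 457, 320]) cube([62, 1271, 16]);
translate([1801, 457, 320]) cube([62, 1271, 16]);
translate([1927, 457, 320]) cube([62, 1271, 16]);
translate([2053, 457, 320]) cube([62, 1271, 16]);
translate([2179, 457, 320]) cube([62, 1271, 16]);


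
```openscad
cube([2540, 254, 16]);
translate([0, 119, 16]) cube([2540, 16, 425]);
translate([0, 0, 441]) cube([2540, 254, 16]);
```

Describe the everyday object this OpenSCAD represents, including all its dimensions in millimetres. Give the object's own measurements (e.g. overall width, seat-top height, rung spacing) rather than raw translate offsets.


An I-beam lying along x, 2540 mm long. Overall section height 457 mm. Two flanges 254 mm wide (y) and 16 mm thick, one on the floor and one at the top; a web 16 mm thick runs between them, centred on the flange width.


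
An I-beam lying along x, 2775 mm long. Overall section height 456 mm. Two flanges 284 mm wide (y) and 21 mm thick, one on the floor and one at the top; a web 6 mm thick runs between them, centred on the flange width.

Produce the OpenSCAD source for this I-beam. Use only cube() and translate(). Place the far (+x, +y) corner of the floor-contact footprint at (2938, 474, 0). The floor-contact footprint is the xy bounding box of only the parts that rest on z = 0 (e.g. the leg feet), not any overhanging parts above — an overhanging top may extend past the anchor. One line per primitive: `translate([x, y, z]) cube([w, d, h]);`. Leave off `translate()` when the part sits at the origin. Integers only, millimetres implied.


translate([163, 190, 0]) cube([2775, 284, 21]);
translate([163, 329, 21]) cube([2775, 6, 414]);
translate([163, 190, 435]) cube([2775, 284, 21]);


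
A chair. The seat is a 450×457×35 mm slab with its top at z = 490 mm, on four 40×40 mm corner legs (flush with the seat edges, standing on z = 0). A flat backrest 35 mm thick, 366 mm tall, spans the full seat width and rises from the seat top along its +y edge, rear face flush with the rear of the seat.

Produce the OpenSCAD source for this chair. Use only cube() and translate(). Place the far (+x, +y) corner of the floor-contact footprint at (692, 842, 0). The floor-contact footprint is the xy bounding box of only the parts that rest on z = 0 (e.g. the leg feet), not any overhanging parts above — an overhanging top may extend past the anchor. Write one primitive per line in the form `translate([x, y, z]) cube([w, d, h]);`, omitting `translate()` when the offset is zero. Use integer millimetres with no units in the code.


// leg_h = 490 - 35 = 455
translate([242, 385, 455]) cube([450, 457, 35]);
translate([242, 385, 0]) cube([40, 40, 455]);
translate([652, 385, 0]) cube([40, 40, 455]);
translate([242, 802, 0]) cube([40, 40, 455]);
translate([652, 802, 0]) cube([40, 40, 455]);
translate([242, 807, 490]) cube([450, 35, 366]);


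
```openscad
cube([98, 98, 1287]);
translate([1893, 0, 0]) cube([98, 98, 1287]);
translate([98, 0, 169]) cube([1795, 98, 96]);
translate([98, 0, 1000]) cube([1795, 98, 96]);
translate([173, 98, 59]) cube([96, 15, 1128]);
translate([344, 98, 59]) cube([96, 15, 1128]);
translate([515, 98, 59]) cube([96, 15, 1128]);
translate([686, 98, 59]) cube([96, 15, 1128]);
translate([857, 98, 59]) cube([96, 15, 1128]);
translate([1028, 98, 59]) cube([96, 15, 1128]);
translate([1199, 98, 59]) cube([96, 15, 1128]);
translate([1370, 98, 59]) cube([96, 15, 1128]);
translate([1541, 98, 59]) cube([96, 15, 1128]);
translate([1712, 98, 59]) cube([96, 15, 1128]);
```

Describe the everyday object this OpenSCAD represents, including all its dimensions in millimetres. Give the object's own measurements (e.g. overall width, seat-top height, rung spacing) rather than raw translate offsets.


A fence section. Two 98×98 mm posts, 1287 mm tall, stand on the floor with a clear span of 1795 mm between their inner faces. Two horizontal rails of 98×96 mm section span the gap between the posts with their undersides at z = 169 mm and z = 1000 mm, flush with the posts' −y face. 10 pickets, each 96 mm wide, 15 mm thick and 1128 mm tall, are fixed to the +y face of the rails with their bottoms at z = 59 mm, spaced across the span with a 75 mm gap after the −x post and between neighbouring pickets, with 85 mm left before the +x post.


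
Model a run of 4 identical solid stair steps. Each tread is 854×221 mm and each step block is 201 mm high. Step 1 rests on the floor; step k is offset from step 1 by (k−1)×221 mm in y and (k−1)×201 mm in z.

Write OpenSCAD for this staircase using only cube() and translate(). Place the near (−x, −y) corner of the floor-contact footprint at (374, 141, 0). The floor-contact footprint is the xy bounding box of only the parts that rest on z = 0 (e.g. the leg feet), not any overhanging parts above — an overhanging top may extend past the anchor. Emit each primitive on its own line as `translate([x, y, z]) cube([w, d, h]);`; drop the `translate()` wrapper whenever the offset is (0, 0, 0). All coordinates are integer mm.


translate([374, 141, 0]) cube([854, 221, 201]);
translate([374, 362, 201]) cube([854, 221, 201]);
translate([374, 583, 402]) cube([854, 221, 201]);
translate([374, 804, 603]) cube([854, 221, 201]);


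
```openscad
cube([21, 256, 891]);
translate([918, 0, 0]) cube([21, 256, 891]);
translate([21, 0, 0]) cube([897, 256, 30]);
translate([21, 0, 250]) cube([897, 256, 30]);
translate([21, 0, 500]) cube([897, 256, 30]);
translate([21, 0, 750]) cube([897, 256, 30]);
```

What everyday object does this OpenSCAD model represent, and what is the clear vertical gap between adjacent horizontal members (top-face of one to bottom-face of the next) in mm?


A bookshelf. The clear shelf gap is 220 mm.

Two tall side panels with 4 horizontal boards between them — a bookshelf. The first two shelf undersides are at z = 0 and z = 250; with shelf thickness 30, the clear gap is 250 − 0 − 30 = 220 mm.


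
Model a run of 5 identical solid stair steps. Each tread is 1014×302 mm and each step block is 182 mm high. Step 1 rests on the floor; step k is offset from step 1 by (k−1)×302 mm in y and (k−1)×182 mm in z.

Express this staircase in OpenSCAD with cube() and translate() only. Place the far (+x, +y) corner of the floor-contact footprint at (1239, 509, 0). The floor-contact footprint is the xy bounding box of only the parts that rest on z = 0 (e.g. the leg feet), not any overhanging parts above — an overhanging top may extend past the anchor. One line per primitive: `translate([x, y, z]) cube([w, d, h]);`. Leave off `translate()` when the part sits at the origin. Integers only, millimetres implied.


translate([225, 207, 0]) cube([1014, 302, 182]);
translate([225, 509, 182]) cube([1014, 302, 182]);
translate([225, 811, 364]) cube([1014, 302, 182]);
translate([225, 1113, 546]) cube([1014, 302, 182]);
translate([225, 1415, 728]) cube([1014, 302, 182]);
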